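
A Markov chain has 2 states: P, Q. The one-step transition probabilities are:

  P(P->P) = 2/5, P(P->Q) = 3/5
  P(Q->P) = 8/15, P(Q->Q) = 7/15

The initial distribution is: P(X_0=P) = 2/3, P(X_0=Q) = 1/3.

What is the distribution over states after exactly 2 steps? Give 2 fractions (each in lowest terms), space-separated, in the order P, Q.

Propagating the distribution step by step (d_{t+1} = d_t * P):
d_0 = (P=2/3, Q=1/3)
  d_1[P] = 2/3*2/5 + 1/3*8/15 = 4/9
  d_1[Q] = 2/3*3/5 + 1/3*7/15 = 5/9
d_1 = (P=4/9, Q=5/9)
  d_2[P] = 4/9*2/5 + 5/9*8/15 = 64/135
  d_2[Q] = 4/9*3/5 + 5/9*7/15 = 71/135
d_2 = (P=64/135, Q=71/135)

Answer: 64/135 71/135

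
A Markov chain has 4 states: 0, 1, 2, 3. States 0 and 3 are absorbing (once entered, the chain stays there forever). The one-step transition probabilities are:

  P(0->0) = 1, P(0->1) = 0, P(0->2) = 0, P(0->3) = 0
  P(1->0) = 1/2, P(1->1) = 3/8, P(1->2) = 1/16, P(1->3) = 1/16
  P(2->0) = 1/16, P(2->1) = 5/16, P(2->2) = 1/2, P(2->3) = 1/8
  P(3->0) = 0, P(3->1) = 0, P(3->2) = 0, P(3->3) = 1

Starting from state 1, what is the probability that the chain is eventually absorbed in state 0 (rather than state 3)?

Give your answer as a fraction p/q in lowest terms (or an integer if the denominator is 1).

Answer: 13/15

Derivation:
Let a_i = P(absorbed in 0 | start in state i).
Boundary conditions: a_0 = 1, a_3 = 0.
For each transient state i, a_i = sum_j P(i->j) * a_j:
  a_1 = 1/2*a_0 + 3/8*a_1 + 1/16*a_2 + 1/16*a_3
  a_2 = 1/16*a_0 + 5/16*a_1 + 1/2*a_2 + 1/8*a_3

Substituting a_0 = 1 and a_3 = 0, rearrange to (I - Q) a = r where r[i] = P(i -> 0):
  [5/8, -1/16] . (a_1, a_2) = 1/2
  [-5/16, 1/2] . (a_1, a_2) = 1/16

Solving yields:
  a_1 = 13/15
  a_2 = 2/3

Starting state is 1, so the absorption probability is a_1 = 13/15.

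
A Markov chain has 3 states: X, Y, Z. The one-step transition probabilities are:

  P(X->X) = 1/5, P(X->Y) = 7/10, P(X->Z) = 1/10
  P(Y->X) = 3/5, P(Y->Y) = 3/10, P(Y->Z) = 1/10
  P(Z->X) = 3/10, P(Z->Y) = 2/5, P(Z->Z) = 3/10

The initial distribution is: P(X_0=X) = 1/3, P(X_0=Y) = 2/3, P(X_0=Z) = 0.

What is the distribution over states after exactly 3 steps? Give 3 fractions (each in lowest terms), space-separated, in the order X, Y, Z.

Answer: 154/375 349/750 31/250

Derivation:
Propagating the distribution step by step (d_{t+1} = d_t * P):
d_0 = (X=1/3, Y=2/3, Z=0)
  d_1[X] = 1/3*1/5 + 2/3*3/5 + 0*3/10 = 7/15
  d_1[Y] = 1/3*7/10 + 2/3*3/10 + 0*2/5 = 13/30
  d_1[Z] = 1/3*1/10 + 2/3*1/10 + 0*3/10 = 1/10
d_1 = (X=7/15, Y=13/30, Z=1/10)
  d_2[X] = 7/15*1/5 + 13/30*3/5 + 1/10*3/10 = 23/60
  d_2[Y] = 7/15*7/10 + 13/30*3/10 + 1/10*2/5 = 149/300
  d_2[Z] = 7/15*1/10 + 13/30*1/10 + 1/10*3/10 = 3/25
d_2 = (X=23/60, Y=149/300, Z=3/25)
  d_3[X] = 23/60*1/5 + 149/300*3/5 + 3/25*3/10 = 154/375
  d_3[Y] = 23/60*7/10 + 149/300*3/10 + 3/25*2/5 = 349/750
  d_3[Z] = 23/60*1/10 + 149/300*1/10 + 3/25*3/10 = 31/250
d_3 = (X=154/375, Y=349/750, Z=31/250)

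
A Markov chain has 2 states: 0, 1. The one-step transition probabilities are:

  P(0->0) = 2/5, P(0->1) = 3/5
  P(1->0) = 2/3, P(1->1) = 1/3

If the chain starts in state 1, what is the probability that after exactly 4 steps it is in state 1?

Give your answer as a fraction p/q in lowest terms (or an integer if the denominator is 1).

Computing P^4 by repeated multiplication:
P^1 =
  0: [2/5, 3/5]
  1: [2/3, 1/3]
P^2 =
  0: [14/25, 11/25]
  1: [22/45, 23/45]
P^3 =
  0: [194/375, 181/375]
  1: [362/675, 313/675]
P^4 =
  0: [2974/5625, 2651/5625]
  1: [5302/10125, 4823/10125]

(P^4)[1 -> 1] = 4823/10125

Answer: 4823/10125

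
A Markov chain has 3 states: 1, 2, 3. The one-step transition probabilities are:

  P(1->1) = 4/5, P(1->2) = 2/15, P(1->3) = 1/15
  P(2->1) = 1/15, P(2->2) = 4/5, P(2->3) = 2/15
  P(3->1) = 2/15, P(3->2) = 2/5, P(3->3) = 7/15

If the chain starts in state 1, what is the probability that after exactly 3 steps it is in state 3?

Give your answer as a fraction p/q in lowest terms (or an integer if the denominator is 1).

Answer: 139/1125

Derivation:
Computing P^3 by repeated multiplication:
P^1 =
  1: [4/5, 2/15, 1/15]
  2: [1/15, 4/5, 2/15]
  3: [2/15, 2/5, 7/15]
P^2 =
  1: [148/225, 6/25, 23/225]
  2: [28/225, 158/225, 13/75]
  3: [44/225, 118/225, 7/25]
P^3 =
  1: [1876/3375, 1082/3375, 139/1125]
  2: [572/3375, 2186/3375, 617/3375]
  3: [772/3375, 1882/3375, 721/3375]

(P^3)[1 -> 3] = 139/1125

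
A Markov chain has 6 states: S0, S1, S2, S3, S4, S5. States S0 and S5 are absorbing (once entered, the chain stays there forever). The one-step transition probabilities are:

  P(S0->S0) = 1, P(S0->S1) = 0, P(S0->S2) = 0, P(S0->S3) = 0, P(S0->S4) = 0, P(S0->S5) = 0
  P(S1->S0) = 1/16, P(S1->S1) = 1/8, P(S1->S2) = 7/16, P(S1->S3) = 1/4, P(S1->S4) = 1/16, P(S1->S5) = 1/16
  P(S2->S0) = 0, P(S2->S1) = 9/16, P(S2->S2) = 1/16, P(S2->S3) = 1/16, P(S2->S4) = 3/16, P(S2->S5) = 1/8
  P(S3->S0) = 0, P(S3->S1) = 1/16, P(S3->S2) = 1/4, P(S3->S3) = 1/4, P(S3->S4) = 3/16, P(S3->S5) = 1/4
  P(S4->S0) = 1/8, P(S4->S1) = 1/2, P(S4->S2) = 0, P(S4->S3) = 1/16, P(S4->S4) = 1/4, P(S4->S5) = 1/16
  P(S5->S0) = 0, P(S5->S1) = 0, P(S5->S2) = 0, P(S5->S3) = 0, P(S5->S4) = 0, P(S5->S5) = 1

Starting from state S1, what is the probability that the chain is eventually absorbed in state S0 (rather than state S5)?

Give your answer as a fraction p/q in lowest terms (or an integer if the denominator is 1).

Let a_i = P(absorbed in S0 | start in state i).
Boundary conditions: a_S0 = 1, a_S5 = 0.
For each transient state i, a_i = sum_j P(i->j) * a_j:
  a_S1 = 1/16*a_S0 + 1/8*a_S1 + 7/16*a_S2 + 1/4*a_S3 + 1/16*a_S4 + 1/16*a_S5
  a_S2 = 0*a_S0 + 9/16*a_S1 + 1/16*a_S2 + 1/16*a_S3 + 3/16*a_S4 + 1/8*a_S5
  a_S3 = 0*a_S0 + 1/16*a_S1 + 1/4*a_S2 + 1/4*a_S3 + 3/16*a_S4 + 1/4*a_S5
  a_S4 = 1/8*a_S0 + 1/2*a_S1 + 0*a_S2 + 1/16*a_S3 + 1/4*a_S4 + 1/16*a_S5

Substituting a_S0 = 1 and a_S5 = 0, rearrange to (I - Q) a = r where r[i] = P(i -> S0):
  [7/8, -7/16, -1/4, -1/16] . (a_S1, a_S2, a_S3, a_S4) = 1/16
  [-9/16, 15/16, -1/16, -3/16] . (a_S1, a_S2, a_S3, a_S4) = 0
  [-1/16, -1/4, 3/4, -3/16] . (a_S1, a_S2, a_S3, a_S4) = 0
  [-1/2, 0, -1/16, 3/4] . (a_S1, a_S2, a_S3, a_S4) = 1/8

Solving yields:
  a_S1 = 3409/11867
  a_S2 = 3098/11867
  a_S3 = 2430/11867
  a_S4 = 4453/11867

Starting state is S1, so the absorption probability is a_S1 = 3409/11867.

Answer: 3409/11867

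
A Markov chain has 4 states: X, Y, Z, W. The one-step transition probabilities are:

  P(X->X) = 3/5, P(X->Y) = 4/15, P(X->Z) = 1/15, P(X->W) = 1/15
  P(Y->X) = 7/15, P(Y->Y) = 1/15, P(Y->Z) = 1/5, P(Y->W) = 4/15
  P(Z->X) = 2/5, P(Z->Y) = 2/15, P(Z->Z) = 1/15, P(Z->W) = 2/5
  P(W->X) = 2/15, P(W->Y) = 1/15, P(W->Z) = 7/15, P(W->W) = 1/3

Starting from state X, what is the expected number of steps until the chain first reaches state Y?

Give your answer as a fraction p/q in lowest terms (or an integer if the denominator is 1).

Answer: 2025/446

Derivation:
Let h_i = expected steps to first reach Y from state i.
Boundary: h_Y = 0.
First-step equations for the other states:
  h_X = 1 + 3/5*h_X + 4/15*h_Y + 1/15*h_Z + 1/15*h_W
  h_Z = 1 + 2/5*h_X + 2/15*h_Y + 1/15*h_Z + 2/5*h_W
  h_W = 1 + 2/15*h_X + 1/15*h_Y + 7/15*h_Z + 1/3*h_W

Substituting h_Y = 0 and rearranging gives the linear system (I - Q) h = 1:
  [2/5, -1/15, -1/15] . (h_X, h_Z, h_W) = 1
  [-2/5, 14/15, -2/5] . (h_X, h_Z, h_W) = 1
  [-2/15, -7/15, 2/3] . (h_X, h_Z, h_W) = 1

Solving yields:
  h_X = 2025/446
  h_Z = 1290/223
  h_W = 1440/223

Starting state is X, so the expected hitting time is h_X = 2025/446.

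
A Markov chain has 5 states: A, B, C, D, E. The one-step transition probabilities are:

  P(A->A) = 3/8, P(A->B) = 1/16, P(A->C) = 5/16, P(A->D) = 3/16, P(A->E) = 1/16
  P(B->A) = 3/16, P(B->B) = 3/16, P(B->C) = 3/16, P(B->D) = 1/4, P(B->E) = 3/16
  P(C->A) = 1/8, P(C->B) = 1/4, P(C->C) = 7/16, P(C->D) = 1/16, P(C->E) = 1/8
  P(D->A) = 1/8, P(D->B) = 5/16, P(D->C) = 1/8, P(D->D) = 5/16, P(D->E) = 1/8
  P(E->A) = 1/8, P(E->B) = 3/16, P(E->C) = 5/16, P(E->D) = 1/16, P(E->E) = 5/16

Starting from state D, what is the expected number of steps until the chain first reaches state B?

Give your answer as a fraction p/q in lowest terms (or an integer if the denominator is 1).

Answer: 858/203

Derivation:
Let h_i = expected steps to first reach B from state i.
Boundary: h_B = 0.
First-step equations for the other states:
  h_A = 1 + 3/8*h_A + 1/16*h_B + 5/16*h_C + 3/16*h_D + 1/16*h_E
  h_C = 1 + 1/8*h_A + 1/4*h_B + 7/16*h_C + 1/16*h_D + 1/8*h_E
  h_D = 1 + 1/8*h_A + 5/16*h_B + 1/8*h_C + 5/16*h_D + 1/8*h_E
  h_E = 1 + 1/8*h_A + 3/16*h_B + 5/16*h_C + 1/16*h_D + 5/16*h_E

Substituting h_B = 0 and rearranging gives the linear system (I - Q) h = 1:
  [5/8, -5/16, -3/16, -1/16] . (h_A, h_C, h_D, h_E) = 1
  [-1/8, 9/16, -1/16, -1/8] . (h_A, h_C, h_D, h_E) = 1
  [-1/8, -1/8, 11/16, -1/8] . (h_A, h_C, h_D, h_E) = 1
  [-1/8, -5/16, -1/16, 11/16] . (h_A, h_C, h_D, h_E) = 1

Solving yields:
  h_A = 1151/203
  h_C = 936/203
  h_D = 858/203
  h_E = 144/29

Starting state is D, so the expected hitting time is h_D = 858/203.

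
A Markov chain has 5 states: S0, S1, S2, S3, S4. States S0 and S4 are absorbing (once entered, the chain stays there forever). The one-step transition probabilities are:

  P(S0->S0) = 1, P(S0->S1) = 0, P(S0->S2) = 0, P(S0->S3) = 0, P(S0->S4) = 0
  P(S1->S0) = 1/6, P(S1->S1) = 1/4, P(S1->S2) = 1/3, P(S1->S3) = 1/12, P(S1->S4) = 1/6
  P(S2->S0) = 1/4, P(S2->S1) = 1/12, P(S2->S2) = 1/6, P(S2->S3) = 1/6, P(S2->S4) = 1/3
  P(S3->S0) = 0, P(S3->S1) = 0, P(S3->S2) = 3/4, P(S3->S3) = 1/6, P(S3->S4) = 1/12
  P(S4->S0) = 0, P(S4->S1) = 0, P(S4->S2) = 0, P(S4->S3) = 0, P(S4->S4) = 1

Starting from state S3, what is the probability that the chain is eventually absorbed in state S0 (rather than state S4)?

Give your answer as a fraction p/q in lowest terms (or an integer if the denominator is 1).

Answer: 261/689

Derivation:
Let a_i = P(absorbed in S0 | start in state i).
Boundary conditions: a_S0 = 1, a_S4 = 0.
For each transient state i, a_i = sum_j P(i->j) * a_j:
  a_S1 = 1/6*a_S0 + 1/4*a_S1 + 1/3*a_S2 + 1/12*a_S3 + 1/6*a_S4
  a_S2 = 1/4*a_S0 + 1/12*a_S1 + 1/6*a_S2 + 1/6*a_S3 + 1/3*a_S4
  a_S3 = 0*a_S0 + 0*a_S1 + 3/4*a_S2 + 1/6*a_S3 + 1/12*a_S4

Substituting a_S0 = 1 and a_S4 = 0, rearrange to (I - Q) a = r where r[i] = P(i -> S0):
  [3/4, -1/3, -1/12] . (a_S1, a_S2, a_S3) = 1/6
  [-1/12, 5/6, -1/6] . (a_S1, a_S2, a_S3) = 1/4
  [0, -3/4, 5/6] . (a_S1, a_S2, a_S3) = 0

Solving yields:
  a_S1 = 311/689
  a_S2 = 290/689
  a_S3 = 261/689

Starting state is S3, so the absorption probability is a_S3 = 261/689.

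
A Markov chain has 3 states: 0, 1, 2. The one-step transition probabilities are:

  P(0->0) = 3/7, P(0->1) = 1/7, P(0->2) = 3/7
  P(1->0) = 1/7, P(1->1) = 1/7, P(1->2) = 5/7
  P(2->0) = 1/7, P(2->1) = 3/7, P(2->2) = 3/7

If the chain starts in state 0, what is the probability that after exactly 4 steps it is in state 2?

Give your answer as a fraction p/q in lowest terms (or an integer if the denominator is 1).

Answer: 1219/2401

Derivation:
Computing P^4 by repeated multiplication:
P^1 =
  0: [3/7, 1/7, 3/7]
  1: [1/7, 1/7, 5/7]
  2: [1/7, 3/7, 3/7]
P^2 =
  0: [13/49, 13/49, 23/49]
  1: [9/49, 17/49, 23/49]
  2: [9/49, 13/49, 27/49]
P^3 =
  0: [75/343, 95/343, 173/343]
  1: [67/343, 95/343, 181/343]
  2: [67/343, 103/343, 173/343]
P^4 =
  0: [493/2401, 689/2401, 1219/2401]
  1: [477/2401, 705/2401, 1219/2401]
  2: [477/2401, 689/2401, 1235/2401]

(P^4)[0 -> 2] = 1219/2401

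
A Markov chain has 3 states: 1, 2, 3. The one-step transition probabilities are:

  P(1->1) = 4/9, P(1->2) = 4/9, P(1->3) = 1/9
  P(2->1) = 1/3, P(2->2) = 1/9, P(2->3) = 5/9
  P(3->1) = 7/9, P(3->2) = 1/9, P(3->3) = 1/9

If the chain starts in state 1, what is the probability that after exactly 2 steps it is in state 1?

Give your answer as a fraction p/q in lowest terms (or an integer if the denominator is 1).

Answer: 35/81

Derivation:
Computing P^2 by repeated multiplication:
P^1 =
  1: [4/9, 4/9, 1/9]
  2: [1/3, 1/9, 5/9]
  3: [7/9, 1/9, 1/9]
P^2 =
  1: [35/81, 7/27, 25/81]
  2: [50/81, 2/9, 13/81]
  3: [38/81, 10/27, 13/81]

(P^2)[1 -> 1] = 35/81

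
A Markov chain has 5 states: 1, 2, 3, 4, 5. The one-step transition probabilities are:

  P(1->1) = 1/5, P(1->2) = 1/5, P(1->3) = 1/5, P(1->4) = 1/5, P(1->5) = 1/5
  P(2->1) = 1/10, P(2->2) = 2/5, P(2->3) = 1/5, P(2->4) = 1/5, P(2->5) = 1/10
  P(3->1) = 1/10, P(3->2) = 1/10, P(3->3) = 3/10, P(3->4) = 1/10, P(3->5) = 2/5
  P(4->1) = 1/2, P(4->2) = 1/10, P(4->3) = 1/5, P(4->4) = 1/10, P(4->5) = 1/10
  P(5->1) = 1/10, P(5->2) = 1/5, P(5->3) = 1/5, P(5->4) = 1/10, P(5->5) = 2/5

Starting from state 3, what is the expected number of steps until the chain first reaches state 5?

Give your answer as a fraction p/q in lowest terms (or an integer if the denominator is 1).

Let h_i = expected steps to first reach 5 from state i.
Boundary: h_5 = 0.
First-step equations for the other states:
  h_1 = 1 + 1/5*h_1 + 1/5*h_2 + 1/5*h_3 + 1/5*h_4 + 1/5*h_5
  h_2 = 1 + 1/10*h_1 + 2/5*h_2 + 1/5*h_3 + 1/5*h_4 + 1/10*h_5
  h_3 = 1 + 1/10*h_1 + 1/10*h_2 + 3/10*h_3 + 1/10*h_4 + 2/5*h_5
  h_4 = 1 + 1/2*h_1 + 1/10*h_2 + 1/5*h_3 + 1/10*h_4 + 1/10*h_5

Substituting h_5 = 0 and rearranging gives the linear system (I - Q) h = 1:
  [4/5, -1/5, -1/5, -1/5] . (h_1, h_2, h_3, h_4) = 1
  [-1/10, 3/5, -1/5, -1/5] . (h_1, h_2, h_3, h_4) = 1
  [-1/10, -1/10, 7/10, -1/10] . (h_1, h_2, h_3, h_4) = 1
  [-1/2, -1/10, -1/5, 9/10] . (h_1, h_2, h_3, h_4) = 1

Solving yields:
  h_1 = 495/103
  h_2 = 4455/824
  h_3 = 1495/412
  h_4 = 4275/824

Starting state is 3, so the expected hitting time is h_3 = 1495/412.

Answer: 1495/412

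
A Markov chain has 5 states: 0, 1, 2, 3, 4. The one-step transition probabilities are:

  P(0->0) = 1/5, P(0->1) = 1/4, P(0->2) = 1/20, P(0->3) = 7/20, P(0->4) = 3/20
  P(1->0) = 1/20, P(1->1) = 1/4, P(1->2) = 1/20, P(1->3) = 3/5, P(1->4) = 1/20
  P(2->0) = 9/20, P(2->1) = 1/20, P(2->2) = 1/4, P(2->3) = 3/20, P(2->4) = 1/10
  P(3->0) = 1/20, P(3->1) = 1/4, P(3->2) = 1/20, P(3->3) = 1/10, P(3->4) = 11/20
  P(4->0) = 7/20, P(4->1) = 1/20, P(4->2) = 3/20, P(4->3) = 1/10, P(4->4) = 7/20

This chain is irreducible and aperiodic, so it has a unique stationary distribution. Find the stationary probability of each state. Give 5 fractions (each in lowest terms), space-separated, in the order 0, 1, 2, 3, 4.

Answer: 726/3559 12403/71180 695/7118 17297/71180 2001/7118

Derivation:
The stationary distribution satisfies pi = pi * P, i.e.:
  pi_0 = 1/5*pi_0 + 1/20*pi_1 + 9/20*pi_2 + 1/20*pi_3 + 7/20*pi_4
  pi_1 = 1/4*pi_0 + 1/4*pi_1 + 1/20*pi_2 + 1/4*pi_3 + 1/20*pi_4
  pi_2 = 1/20*pi_0 + 1/20*pi_1 + 1/4*pi_2 + 1/20*pi_3 + 3/20*pi_4
  pi_3 = 7/20*pi_0 + 3/5*pi_1 + 3/20*pi_2 + 1/10*pi_3 + 1/10*pi_4
  pi_4 = 3/20*pi_0 + 1/20*pi_1 + 1/10*pi_2 + 11/20*pi_3 + 7/20*pi_4
with normalization: pi_0 + pi_1 + pi_2 + pi_3 + pi_4 = 1.

Using the first 4 balance equations plus normalization, the linear system A*pi = b is:
  [-4/5, 1/20, 9/20, 1/20, 7/20] . pi = 0
  [1/4, -3/4, 1/20, 1/4, 1/20] . pi = 0
  [1/20, 1/20, -3/4, 1/20, 3/20] . pi = 0
  [7/20, 3/5, 3/20, -9/10, 1/10] . pi = 0
  [1, 1, 1, 1, 1] . pi = 1

Solving yields:
  pi_0 = 726/3559
  pi_1 = 12403/71180
  pi_2 = 695/7118
  pi_3 = 17297/71180
  pi_4 = 2001/7118

Verification (pi * P):
  726/3559*1/5 + 12403/71180*1/20 + 695/7118*9/20 + 17297/71180*1/20 + 2001/7118*7/20 = 726/3559 = pi_0  (ok)
  726/3559*1/4 + 12403/71180*1/4 + 695/7118*1/20 + 17297/71180*1/4 + 2001/7118*1/20 = 12403/71180 = pi_1  (ok)
  726/3559*1/20 + 12403/71180*1/20 + 695/7118*1/4 + 17297/71180*1/20 + 2001/7118*3/20 = 695/7118 = pi_2  (ok)
  726/3559*7/20 + 12403/71180*3/5 + 695/7118*3/20 + 17297/71180*1/10 + 2001/7118*1/10 = 17297/71180 = pi_3  (ok)
  726/3559*3/20 + 12403/71180*1/20 + 695/7118*1/10 + 17297/71180*11/20 + 2001/7118*7/20 = 2001/7118 = pi_4  (ok)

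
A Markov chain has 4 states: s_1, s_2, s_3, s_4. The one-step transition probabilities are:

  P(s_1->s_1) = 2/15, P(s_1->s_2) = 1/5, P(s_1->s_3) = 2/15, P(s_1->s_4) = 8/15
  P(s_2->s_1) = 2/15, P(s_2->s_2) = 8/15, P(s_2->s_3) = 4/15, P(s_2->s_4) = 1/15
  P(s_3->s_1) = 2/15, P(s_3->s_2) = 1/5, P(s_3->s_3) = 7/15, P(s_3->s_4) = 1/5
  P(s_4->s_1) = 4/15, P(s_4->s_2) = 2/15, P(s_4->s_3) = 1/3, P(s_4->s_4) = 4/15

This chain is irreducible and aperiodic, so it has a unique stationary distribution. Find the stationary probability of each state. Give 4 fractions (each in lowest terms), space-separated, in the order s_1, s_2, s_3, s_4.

The stationary distribution satisfies pi = pi * P, i.e.:
  pi_s_1 = 2/15*pi_s_1 + 2/15*pi_s_2 + 2/15*pi_s_3 + 4/15*pi_s_4
  pi_s_2 = 1/5*pi_s_1 + 8/15*pi_s_2 + 1/5*pi_s_3 + 2/15*pi_s_4
  pi_s_3 = 2/15*pi_s_1 + 4/15*pi_s_2 + 7/15*pi_s_3 + 1/3*pi_s_4
  pi_s_4 = 8/15*pi_s_1 + 1/15*pi_s_2 + 1/5*pi_s_3 + 4/15*pi_s_4
with normalization: pi_s_1 + pi_s_2 + pi_s_3 + pi_s_4 = 1.

Using the first 3 balance equations plus normalization, the linear system A*pi = b is:
  [-13/15, 2/15, 2/15, 4/15] . pi = 0
  [1/5, -7/15, 1/5, 2/15] . pi = 0
  [2/15, 4/15, -8/15, 1/3] . pi = 0
  [1, 1, 1, 1] . pi = 1

Solving yields:
  pi_s_1 = 162/985
  pi_s_2 = 109/394
  pi_s_3 = 641/1970
  pi_s_4 = 46/197

Verification (pi * P):
  162/985*2/15 + 109/394*2/15 + 641/1970*2/15 + 46/197*4/15 = 162/985 = pi_s_1  (ok)
  162/985*1/5 + 109/394*8/15 + 641/1970*1/5 + 46/197*2/15 = 109/394 = pi_s_2  (ok)
  162/985*2/15 + 109/394*4/15 + 641/1970*7/15 + 46/197*1/3 = 641/1970 = pi_s_3  (ok)
  162/985*8/15 + 109/394*1/15 + 641/1970*1/5 + 46/197*4/15 = 46/197 = pi_s_4  (ok)

Answer: 162/985 109/394 641/1970 46/197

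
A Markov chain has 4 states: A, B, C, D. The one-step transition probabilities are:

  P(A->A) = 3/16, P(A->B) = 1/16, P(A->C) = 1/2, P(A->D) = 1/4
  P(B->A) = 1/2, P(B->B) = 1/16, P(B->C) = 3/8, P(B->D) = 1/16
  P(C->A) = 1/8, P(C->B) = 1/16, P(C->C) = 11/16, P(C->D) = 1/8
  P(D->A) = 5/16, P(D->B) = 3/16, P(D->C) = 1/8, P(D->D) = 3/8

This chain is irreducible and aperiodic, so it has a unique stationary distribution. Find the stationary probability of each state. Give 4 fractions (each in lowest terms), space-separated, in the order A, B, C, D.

Answer: 577/2790 121/1395 143/279 541/2790

Derivation:
The stationary distribution satisfies pi = pi * P, i.e.:
  pi_A = 3/16*pi_A + 1/2*pi_B + 1/8*pi_C + 5/16*pi_D
  pi_B = 1/16*pi_A + 1/16*pi_B + 1/16*pi_C + 3/16*pi_D
  pi_C = 1/2*pi_A + 3/8*pi_B + 11/16*pi_C + 1/8*pi_D
  pi_D = 1/4*pi_A + 1/16*pi_B + 1/8*pi_C + 3/8*pi_D
with normalization: pi_A + pi_B + pi_C + pi_D = 1.

Using the first 3 balance equations plus normalization, the linear system A*pi = b is:
  [-13/16, 1/2, 1/8, 5/16] . pi = 0
  [1/16, -15/16, 1/16, 3/16] . pi = 0
  [1/2, 3/8, -5/16, 1/8] . pi = 0
  [1, 1, 1, 1] . pi = 1

Solving yields:
  pi_A = 577/2790
  pi_B = 121/1395
  pi_C = 143/279
  pi_D = 541/2790

Verification (pi * P):
  577/2790*3/16 + 121/1395*1/2 + 143/279*1/8 + 541/2790*5/16 = 577/2790 = pi_A  (ok)
  577/2790*1/16 + 121/1395*1/16 + 143/279*1/16 + 541/2790*3/16 = 121/1395 = pi_B  (ok)
  577/2790*1/2 + 121/1395*3/8 + 143/279*11/16 + 541/2790*1/8 = 143/279 = pi_C  (ok)
  577/2790*1/4 + 121/1395*1/16 + 143/279*1/8 + 541/2790*3/8 = 541/2790 = pi_D  (ok)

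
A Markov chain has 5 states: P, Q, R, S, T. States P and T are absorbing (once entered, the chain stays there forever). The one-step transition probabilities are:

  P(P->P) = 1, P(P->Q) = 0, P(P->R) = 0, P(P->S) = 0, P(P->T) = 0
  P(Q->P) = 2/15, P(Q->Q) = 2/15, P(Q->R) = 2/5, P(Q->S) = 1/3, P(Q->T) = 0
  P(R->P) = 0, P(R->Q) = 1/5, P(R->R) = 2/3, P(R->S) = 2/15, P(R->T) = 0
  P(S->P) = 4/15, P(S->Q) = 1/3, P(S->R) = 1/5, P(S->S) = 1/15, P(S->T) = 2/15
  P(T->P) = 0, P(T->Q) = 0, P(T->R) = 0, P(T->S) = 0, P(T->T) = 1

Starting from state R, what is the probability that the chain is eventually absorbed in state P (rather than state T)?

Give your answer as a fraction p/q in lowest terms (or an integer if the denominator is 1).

Answer: 134/175

Derivation:
Let a_i = P(absorbed in P | start in state i).
Boundary conditions: a_P = 1, a_T = 0.
For each transient state i, a_i = sum_j P(i->j) * a_j:
  a_Q = 2/15*a_P + 2/15*a_Q + 2/5*a_R + 1/3*a_S + 0*a_T
  a_R = 0*a_P + 1/5*a_Q + 2/3*a_R + 2/15*a_S + 0*a_T
  a_S = 4/15*a_P + 1/3*a_Q + 1/5*a_R + 1/15*a_S + 2/15*a_T

Substituting a_P = 1 and a_T = 0, rearrange to (I - Q) a = r where r[i] = P(i -> P):
  [13/15, -2/5, -1/3] . (a_Q, a_R, a_S) = 2/15
  [-1/5, 1/3, -2/15] . (a_Q, a_R, a_S) = 0
  [-1/3, -1/5, 14/15] . (a_Q, a_R, a_S) = 4/15

Solving yields:
  a_Q = 138/175
  a_R = 134/175
  a_S = 128/175

Starting state is R, so the absorption probability is a_R = 134/175.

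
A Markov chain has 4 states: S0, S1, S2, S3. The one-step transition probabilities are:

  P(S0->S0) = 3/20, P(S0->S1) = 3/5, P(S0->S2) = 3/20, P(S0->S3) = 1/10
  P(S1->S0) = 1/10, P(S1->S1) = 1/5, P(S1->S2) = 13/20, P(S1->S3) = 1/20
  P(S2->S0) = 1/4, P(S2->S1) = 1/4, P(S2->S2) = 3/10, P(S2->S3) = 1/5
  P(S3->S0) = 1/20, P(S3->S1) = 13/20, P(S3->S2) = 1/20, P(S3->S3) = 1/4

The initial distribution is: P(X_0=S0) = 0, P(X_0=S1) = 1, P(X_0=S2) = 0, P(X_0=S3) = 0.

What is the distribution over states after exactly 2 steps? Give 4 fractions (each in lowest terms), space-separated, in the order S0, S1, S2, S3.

Propagating the distribution step by step (d_{t+1} = d_t * P):
d_0 = (S0=0, S1=1, S2=0, S3=0)
  d_1[S0] = 0*3/20 + 1*1/10 + 0*1/4 + 0*1/20 = 1/10
  d_1[S1] = 0*3/5 + 1*1/5 + 0*1/4 + 0*13/20 = 1/5
  d_1[S2] = 0*3/20 + 1*13/20 + 0*3/10 + 0*1/20 = 13/20
  d_1[S3] = 0*1/10 + 1*1/20 + 0*1/5 + 0*1/4 = 1/20
d_1 = (S0=1/10, S1=1/5, S2=13/20, S3=1/20)
  d_2[S0] = 1/10*3/20 + 1/5*1/10 + 13/20*1/4 + 1/20*1/20 = 1/5
  d_2[S1] = 1/10*3/5 + 1/5*1/5 + 13/20*1/4 + 1/20*13/20 = 59/200
  d_2[S2] = 1/10*3/20 + 1/5*13/20 + 13/20*3/10 + 1/20*1/20 = 137/400
  d_2[S3] = 1/10*1/10 + 1/5*1/20 + 13/20*1/5 + 1/20*1/4 = 13/80
d_2 = (S0=1/5, S1=59/200, S2=137/400, S3=13/80)

Answer: 1/5 59/200 137/400 13/80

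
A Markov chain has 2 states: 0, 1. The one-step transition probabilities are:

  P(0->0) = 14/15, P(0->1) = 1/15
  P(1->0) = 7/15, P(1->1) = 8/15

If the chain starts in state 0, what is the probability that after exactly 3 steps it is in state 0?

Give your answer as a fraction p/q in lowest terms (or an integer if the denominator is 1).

Answer: 2996/3375

Derivation:
Computing P^3 by repeated multiplication:
P^1 =
  0: [14/15, 1/15]
  1: [7/15, 8/15]
P^2 =
  0: [203/225, 22/225]
  1: [154/225, 71/225]
P^3 =
  0: [2996/3375, 379/3375]
  1: [2653/3375, 722/3375]

(P^3)[0 -> 0] = 2996/3375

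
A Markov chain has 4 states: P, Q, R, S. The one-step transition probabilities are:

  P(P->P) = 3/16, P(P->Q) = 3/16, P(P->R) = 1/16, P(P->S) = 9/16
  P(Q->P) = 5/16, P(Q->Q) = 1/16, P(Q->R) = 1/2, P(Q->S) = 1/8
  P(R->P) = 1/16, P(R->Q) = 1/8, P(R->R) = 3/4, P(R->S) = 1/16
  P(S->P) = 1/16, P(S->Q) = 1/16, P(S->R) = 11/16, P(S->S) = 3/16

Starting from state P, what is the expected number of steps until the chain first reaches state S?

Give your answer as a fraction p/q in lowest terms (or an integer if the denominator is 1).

Let h_i = expected steps to first reach S from state i.
Boundary: h_S = 0.
First-step equations for the other states:
  h_P = 1 + 3/16*h_P + 3/16*h_Q + 1/16*h_R + 9/16*h_S
  h_Q = 1 + 5/16*h_P + 1/16*h_Q + 1/2*h_R + 1/8*h_S
  h_R = 1 + 1/16*h_P + 1/8*h_Q + 3/4*h_R + 1/16*h_S

Substituting h_S = 0 and rearranging gives the linear system (I - Q) h = 1:
  [13/16, -3/16, -1/16] . (h_P, h_Q, h_R) = 1
  [-5/16, 15/16, -1/2] . (h_P, h_Q, h_R) = 1
  [-1/16, -1/8, 1/4] . (h_P, h_Q, h_R) = 1

Solving yields:
  h_P = 1552/463
  h_Q = 3008/463
  h_R = 3744/463

Starting state is P, so the expected hitting time is h_P = 1552/463.

Answer: 1552/463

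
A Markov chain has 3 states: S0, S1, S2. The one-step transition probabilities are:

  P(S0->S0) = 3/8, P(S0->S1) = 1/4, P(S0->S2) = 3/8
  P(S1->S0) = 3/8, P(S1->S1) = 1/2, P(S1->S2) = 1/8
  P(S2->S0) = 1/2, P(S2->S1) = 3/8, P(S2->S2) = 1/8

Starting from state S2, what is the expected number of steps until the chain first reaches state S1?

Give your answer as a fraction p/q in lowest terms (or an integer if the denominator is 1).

Answer: 72/23

Derivation:
Let h_i = expected steps to first reach S1 from state i.
Boundary: h_S1 = 0.
First-step equations for the other states:
  h_S0 = 1 + 3/8*h_S0 + 1/4*h_S1 + 3/8*h_S2
  h_S2 = 1 + 1/2*h_S0 + 3/8*h_S1 + 1/8*h_S2

Substituting h_S1 = 0 and rearranging gives the linear system (I - Q) h = 1:
  [5/8, -3/8] . (h_S0, h_S2) = 1
  [-1/2, 7/8] . (h_S0, h_S2) = 1

Solving yields:
  h_S0 = 80/23
  h_S2 = 72/23

Starting state is S2, so the expected hitting time is h_S2 = 72/23.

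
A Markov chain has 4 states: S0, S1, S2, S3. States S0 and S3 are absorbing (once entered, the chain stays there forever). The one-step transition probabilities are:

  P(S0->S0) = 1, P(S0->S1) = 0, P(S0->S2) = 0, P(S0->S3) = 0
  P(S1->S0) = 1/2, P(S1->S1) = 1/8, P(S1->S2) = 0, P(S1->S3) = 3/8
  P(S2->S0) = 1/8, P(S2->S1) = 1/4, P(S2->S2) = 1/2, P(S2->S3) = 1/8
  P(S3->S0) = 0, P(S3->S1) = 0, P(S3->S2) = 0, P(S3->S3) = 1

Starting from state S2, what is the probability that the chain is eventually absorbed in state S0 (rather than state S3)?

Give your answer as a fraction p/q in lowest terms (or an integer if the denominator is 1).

Let a_i = P(absorbed in S0 | start in state i).
Boundary conditions: a_S0 = 1, a_S3 = 0.
For each transient state i, a_i = sum_j P(i->j) * a_j:
  a_S1 = 1/2*a_S0 + 1/8*a_S1 + 0*a_S2 + 3/8*a_S3
  a_S2 = 1/8*a_S0 + 1/4*a_S1 + 1/2*a_S2 + 1/8*a_S3

Substituting a_S0 = 1 and a_S3 = 0, rearrange to (I - Q) a = r where r[i] = P(i -> S0):
  [7/8, 0] . (a_S1, a_S2) = 1/2
  [-1/4, 1/2] . (a_S1, a_S2) = 1/8

Solving yields:
  a_S1 = 4/7
  a_S2 = 15/28

Starting state is S2, so the absorption probability is a_S2 = 15/28.

Answer: 15/28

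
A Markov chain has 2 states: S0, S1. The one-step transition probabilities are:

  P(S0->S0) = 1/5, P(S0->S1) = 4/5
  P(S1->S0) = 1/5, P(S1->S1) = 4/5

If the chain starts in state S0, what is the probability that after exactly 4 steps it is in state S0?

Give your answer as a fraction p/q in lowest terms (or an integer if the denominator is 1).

Answer: 1/5

Derivation:
Computing P^4 by repeated multiplication:
P^1 =
  S0: [1/5, 4/5]
  S1: [1/5, 4/5]
P^2 =
  S0: [1/5, 4/5]
  S1: [1/5, 4/5]
P^3 =
  S0: [1/5, 4/5]
  S1: [1/5, 4/5]
P^4 =
  S0: [1/5, 4/5]
  S1: [1/5, 4/5]

(P^4)[S0 -> S0] = 1/5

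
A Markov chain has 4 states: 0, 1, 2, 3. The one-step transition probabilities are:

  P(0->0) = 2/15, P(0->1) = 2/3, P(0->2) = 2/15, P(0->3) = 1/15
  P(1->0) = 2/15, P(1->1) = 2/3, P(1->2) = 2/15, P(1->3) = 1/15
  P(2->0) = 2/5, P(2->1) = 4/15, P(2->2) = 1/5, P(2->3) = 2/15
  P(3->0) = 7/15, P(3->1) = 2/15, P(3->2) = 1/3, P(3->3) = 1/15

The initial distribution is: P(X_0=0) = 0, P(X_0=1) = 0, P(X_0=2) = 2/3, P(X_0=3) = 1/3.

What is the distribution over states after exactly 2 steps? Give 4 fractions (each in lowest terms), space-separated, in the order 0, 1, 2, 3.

Propagating the distribution step by step (d_{t+1} = d_t * P):
d_0 = (0=0, 1=0, 2=2/3, 3=1/3)
  d_1[0] = 0*2/15 + 0*2/15 + 2/3*2/5 + 1/3*7/15 = 19/45
  d_1[1] = 0*2/3 + 0*2/3 + 2/3*4/15 + 1/3*2/15 = 2/9
  d_1[2] = 0*2/15 + 0*2/15 + 2/3*1/5 + 1/3*1/3 = 11/45
  d_1[3] = 0*1/15 + 0*1/15 + 2/3*2/15 + 1/3*1/15 = 1/9
d_1 = (0=19/45, 1=2/9, 2=11/45, 3=1/9)
  d_2[0] = 19/45*2/15 + 2/9*2/15 + 11/45*2/5 + 1/9*7/15 = 53/225
  d_2[1] = 19/45*2/3 + 2/9*2/3 + 11/45*4/15 + 1/9*2/15 = 344/675
  d_2[2] = 19/45*2/15 + 2/9*2/15 + 11/45*1/5 + 1/9*1/3 = 116/675
  d_2[3] = 19/45*1/15 + 2/9*1/15 + 11/45*2/15 + 1/9*1/15 = 56/675
d_2 = (0=53/225, 1=344/675, 2=116/675, 3=56/675)

Answer: 53/225 344/675 116/675 56/675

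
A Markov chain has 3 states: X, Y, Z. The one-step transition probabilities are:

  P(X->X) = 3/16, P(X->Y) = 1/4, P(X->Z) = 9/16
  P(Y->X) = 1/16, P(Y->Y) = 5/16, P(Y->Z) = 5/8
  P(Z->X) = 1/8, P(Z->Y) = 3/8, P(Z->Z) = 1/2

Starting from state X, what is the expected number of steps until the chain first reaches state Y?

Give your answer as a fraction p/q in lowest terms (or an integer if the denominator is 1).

Let h_i = expected steps to first reach Y from state i.
Boundary: h_Y = 0.
First-step equations for the other states:
  h_X = 1 + 3/16*h_X + 1/4*h_Y + 9/16*h_Z
  h_Z = 1 + 1/8*h_X + 3/8*h_Y + 1/2*h_Z

Substituting h_Y = 0 and rearranging gives the linear system (I - Q) h = 1:
  [13/16, -9/16] . (h_X, h_Z) = 1
  [-1/8, 1/2] . (h_X, h_Z) = 1

Solving yields:
  h_X = 136/43
  h_Z = 120/43

Starting state is X, so the expected hitting time is h_X = 136/43.

Answer: 136/43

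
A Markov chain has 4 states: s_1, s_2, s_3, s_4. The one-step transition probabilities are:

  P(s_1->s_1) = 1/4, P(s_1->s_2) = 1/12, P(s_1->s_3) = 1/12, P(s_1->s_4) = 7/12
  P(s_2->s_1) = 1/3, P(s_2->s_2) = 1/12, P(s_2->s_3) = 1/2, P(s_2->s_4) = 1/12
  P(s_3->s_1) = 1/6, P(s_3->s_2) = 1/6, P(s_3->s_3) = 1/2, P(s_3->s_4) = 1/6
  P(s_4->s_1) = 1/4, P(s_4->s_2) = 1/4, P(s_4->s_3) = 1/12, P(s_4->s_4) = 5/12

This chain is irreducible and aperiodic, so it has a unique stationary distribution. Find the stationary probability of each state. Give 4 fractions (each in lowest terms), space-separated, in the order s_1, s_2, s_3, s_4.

Answer: 15/62 5/31 8/31 21/62

Derivation:
The stationary distribution satisfies pi = pi * P, i.e.:
  pi_s_1 = 1/4*pi_s_1 + 1/3*pi_s_2 + 1/6*pi_s_3 + 1/4*pi_s_4
  pi_s_2 = 1/12*pi_s_1 + 1/12*pi_s_2 + 1/6*pi_s_3 + 1/4*pi_s_4
  pi_s_3 = 1/12*pi_s_1 + 1/2*pi_s_2 + 1/2*pi_s_3 + 1/12*pi_s_4
  pi_s_4 = 7/12*pi_s_1 + 1/12*pi_s_2 + 1/6*pi_s_3 + 5/12*pi_s_4
with normalization: pi_s_1 + pi_s_2 + pi_s_3 + pi_s_4 = 1.

Using the first 3 balance equations plus normalization, the linear system A*pi = b is:
  [-3/4, 1/3, 1/6, 1/4] . pi = 0
  [1/12, -11/12, 1/6, 1/4] . pi = 0
  [1/12, 1/2, -1/2, 1/12] . pi = 0
  [1, 1, 1, 1] . pi = 1

Solving yields:
  pi_s_1 = 15/62
  pi_s_2 = 5/31
  pi_s_3 = 8/31
  pi_s_4 = 21/62

Verification (pi * P):
  15/62*1/4 + 5/31*1/3 + 8/31*1/6 + 21/62*1/4 = 15/62 = pi_s_1  (ok)
  15/62*1/12 + 5/31*1/12 + 8/31*1/6 + 21/62*1/4 = 5/31 = pi_s_2  (ok)
  15/62*1/12 + 5/31*1/2 + 8/31*1/2 + 21/62*1/12 = 8/31 = pi_s_3  (ok)
  15/62*7/12 + 5/31*1/12 + 8/31*1/6 + 21/62*5/12 = 21/62 = pi_s_4  (ok)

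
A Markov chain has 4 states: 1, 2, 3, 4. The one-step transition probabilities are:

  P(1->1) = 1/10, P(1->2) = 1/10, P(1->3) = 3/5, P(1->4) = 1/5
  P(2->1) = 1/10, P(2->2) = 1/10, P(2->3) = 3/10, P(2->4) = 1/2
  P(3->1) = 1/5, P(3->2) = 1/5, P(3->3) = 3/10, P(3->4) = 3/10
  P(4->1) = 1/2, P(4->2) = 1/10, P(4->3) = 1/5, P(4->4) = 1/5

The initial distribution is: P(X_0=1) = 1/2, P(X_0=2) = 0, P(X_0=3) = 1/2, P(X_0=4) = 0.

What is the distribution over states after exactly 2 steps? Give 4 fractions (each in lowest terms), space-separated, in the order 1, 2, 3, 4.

Propagating the distribution step by step (d_{t+1} = d_t * P):
d_0 = (1=1/2, 2=0, 3=1/2, 4=0)
  d_1[1] = 1/2*1/10 + 0*1/10 + 1/2*1/5 + 0*1/2 = 3/20
  d_1[2] = 1/2*1/10 + 0*1/10 + 1/2*1/5 + 0*1/10 = 3/20
  d_1[3] = 1/2*3/5 + 0*3/10 + 1/2*3/10 + 0*1/5 = 9/20
  d_1[4] = 1/2*1/5 + 0*1/2 + 1/2*3/10 + 0*1/5 = 1/4
d_1 = (1=3/20, 2=3/20, 3=9/20, 4=1/4)
  d_2[1] = 3/20*1/10 + 3/20*1/10 + 9/20*1/5 + 1/4*1/2 = 49/200
  d_2[2] = 3/20*1/10 + 3/20*1/10 + 9/20*1/5 + 1/4*1/10 = 29/200
  d_2[3] = 3/20*3/5 + 3/20*3/10 + 9/20*3/10 + 1/4*1/5 = 8/25
  d_2[4] = 3/20*1/5 + 3/20*1/2 + 9/20*3/10 + 1/4*1/5 = 29/100
d_2 = (1=49/200, 2=29/200, 3=8/25, 4=29/100)

Answer: 49/200 29/200 8/25 29/100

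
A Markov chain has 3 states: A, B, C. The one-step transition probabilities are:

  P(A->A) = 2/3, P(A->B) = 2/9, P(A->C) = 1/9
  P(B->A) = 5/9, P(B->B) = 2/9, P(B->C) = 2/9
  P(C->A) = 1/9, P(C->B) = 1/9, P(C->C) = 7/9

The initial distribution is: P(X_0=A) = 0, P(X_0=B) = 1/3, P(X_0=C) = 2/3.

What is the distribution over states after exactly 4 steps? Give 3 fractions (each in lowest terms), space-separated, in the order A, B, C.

Propagating the distribution step by step (d_{t+1} = d_t * P):
d_0 = (A=0, B=1/3, C=2/3)
  d_1[A] = 0*2/3 + 1/3*5/9 + 2/3*1/9 = 7/27
  d_1[B] = 0*2/9 + 1/3*2/9 + 2/3*1/9 = 4/27
  d_1[C] = 0*1/9 + 1/3*2/9 + 2/3*7/9 = 16/27
d_1 = (A=7/27, B=4/27, C=16/27)
  d_2[A] = 7/27*2/3 + 4/27*5/9 + 16/27*1/9 = 26/81
  d_2[B] = 7/27*2/9 + 4/27*2/9 + 16/27*1/9 = 38/243
  d_2[C] = 7/27*1/9 + 4/27*2/9 + 16/27*7/9 = 127/243
d_2 = (A=26/81, B=38/243, C=127/243)
  d_3[A] = 26/81*2/3 + 38/243*5/9 + 127/243*1/9 = 785/2187
  d_3[B] = 26/81*2/9 + 38/243*2/9 + 127/243*1/9 = 359/2187
  d_3[C] = 26/81*1/9 + 38/243*2/9 + 127/243*7/9 = 1043/2187
d_3 = (A=785/2187, B=359/2187, C=1043/2187)
  d_4[A] = 785/2187*2/3 + 359/2187*5/9 + 1043/2187*1/9 = 2516/6561
  d_4[B] = 785/2187*2/9 + 359/2187*2/9 + 1043/2187*1/9 = 3331/19683
  d_4[C] = 785/2187*1/9 + 359/2187*2/9 + 1043/2187*7/9 = 8804/19683
d_4 = (A=2516/6561, B=3331/19683, C=8804/19683)

Answer: 2516/6561 3331/19683 8804/19683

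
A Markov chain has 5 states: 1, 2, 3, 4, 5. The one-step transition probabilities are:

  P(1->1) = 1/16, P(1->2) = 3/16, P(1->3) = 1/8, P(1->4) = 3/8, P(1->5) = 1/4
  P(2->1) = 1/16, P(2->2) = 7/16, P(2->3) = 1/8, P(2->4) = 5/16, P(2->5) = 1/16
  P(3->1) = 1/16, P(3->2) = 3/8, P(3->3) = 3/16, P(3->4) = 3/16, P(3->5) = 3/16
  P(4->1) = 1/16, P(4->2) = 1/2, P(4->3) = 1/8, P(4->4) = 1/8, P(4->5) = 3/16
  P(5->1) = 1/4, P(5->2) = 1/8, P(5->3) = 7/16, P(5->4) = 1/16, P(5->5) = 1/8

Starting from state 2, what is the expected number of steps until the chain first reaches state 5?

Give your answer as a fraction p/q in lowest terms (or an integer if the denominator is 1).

Let h_i = expected steps to first reach 5 from state i.
Boundary: h_5 = 0.
First-step equations for the other states:
  h_1 = 1 + 1/16*h_1 + 3/16*h_2 + 1/8*h_3 + 3/8*h_4 + 1/4*h_5
  h_2 = 1 + 1/16*h_1 + 7/16*h_2 + 1/8*h_3 + 5/16*h_4 + 1/16*h_5
  h_3 = 1 + 1/16*h_1 + 3/8*h_2 + 3/16*h_3 + 3/16*h_4 + 3/16*h_5
  h_4 = 1 + 1/16*h_1 + 1/2*h_2 + 1/8*h_3 + 1/8*h_4 + 3/16*h_5

Substituting h_5 = 0 and rearranging gives the linear system (I - Q) h = 1:
  [15/16, -3/16, -1/8, -3/8] . (h_1, h_2, h_3, h_4) = 1
  [-1/16, 9/16, -1/8, -5/16] . (h_1, h_2, h_3, h_4) = 1
  [-1/16, -3/8, 13/16, -3/16] . (h_1, h_2, h_3, h_4) = 1
  [-1/16, -1/2, -1/8, 7/8] . (h_1, h_2, h_3, h_4) = 1

Solving yields:
  h_1 = 58800/8933
  h_2 = 72960/8933
  h_3 = 64256/8933
  h_4 = 65280/8933

Starting state is 2, so the expected hitting time is h_2 = 72960/8933.

Answer: 72960/8933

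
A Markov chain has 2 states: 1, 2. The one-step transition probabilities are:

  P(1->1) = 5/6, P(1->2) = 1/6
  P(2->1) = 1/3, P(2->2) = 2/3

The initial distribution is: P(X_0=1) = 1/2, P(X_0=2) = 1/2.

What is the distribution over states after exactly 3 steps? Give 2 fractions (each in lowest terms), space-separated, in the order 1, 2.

Propagating the distribution step by step (d_{t+1} = d_t * P):
d_0 = (1=1/2, 2=1/2)
  d_1[1] = 1/2*5/6 + 1/2*1/3 = 7/12
  d_1[2] = 1/2*1/6 + 1/2*2/3 = 5/12
d_1 = (1=7/12, 2=5/12)
  d_2[1] = 7/12*5/6 + 5/12*1/3 = 5/8
  d_2[2] = 7/12*1/6 + 5/12*2/3 = 3/8
d_2 = (1=5/8, 2=3/8)
  d_3[1] = 5/8*5/6 + 3/8*1/3 = 31/48
  d_3[2] = 5/8*1/6 + 3/8*2/3 = 17/48
d_3 = (1=31/48, 2=17/48)

Answer: 31/48 17/48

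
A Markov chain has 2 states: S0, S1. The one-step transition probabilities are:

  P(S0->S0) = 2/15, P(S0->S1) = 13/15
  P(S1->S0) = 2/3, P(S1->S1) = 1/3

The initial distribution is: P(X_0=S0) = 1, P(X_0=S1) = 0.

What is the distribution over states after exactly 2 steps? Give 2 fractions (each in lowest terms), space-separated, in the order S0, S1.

Propagating the distribution step by step (d_{t+1} = d_t * P):
d_0 = (S0=1, S1=0)
  d_1[S0] = 1*2/15 + 0*2/3 = 2/15
  d_1[S1] = 1*13/15 + 0*1/3 = 13/15
d_1 = (S0=2/15, S1=13/15)
  d_2[S0] = 2/15*2/15 + 13/15*2/3 = 134/225
  d_2[S1] = 2/15*13/15 + 13/15*1/3 = 91/225
d_2 = (S0=134/225, S1=91/225)

Answer: 134/225 91/225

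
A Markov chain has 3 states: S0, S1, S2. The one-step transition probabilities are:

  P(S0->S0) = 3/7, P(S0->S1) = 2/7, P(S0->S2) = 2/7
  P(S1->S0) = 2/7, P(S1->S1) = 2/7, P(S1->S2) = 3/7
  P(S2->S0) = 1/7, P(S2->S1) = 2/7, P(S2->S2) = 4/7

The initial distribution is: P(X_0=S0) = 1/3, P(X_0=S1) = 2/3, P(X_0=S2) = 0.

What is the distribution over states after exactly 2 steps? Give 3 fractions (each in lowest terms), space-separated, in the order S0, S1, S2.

Propagating the distribution step by step (d_{t+1} = d_t * P):
d_0 = (S0=1/3, S1=2/3, S2=0)
  d_1[S0] = 1/3*3/7 + 2/3*2/7 + 0*1/7 = 1/3
  d_1[S1] = 1/3*2/7 + 2/3*2/7 + 0*2/7 = 2/7
  d_1[S2] = 1/3*2/7 + 2/3*3/7 + 0*4/7 = 8/21
d_1 = (S0=1/3, S1=2/7, S2=8/21)
  d_2[S0] = 1/3*3/7 + 2/7*2/7 + 8/21*1/7 = 41/147
  d_2[S1] = 1/3*2/7 + 2/7*2/7 + 8/21*2/7 = 2/7
  d_2[S2] = 1/3*2/7 + 2/7*3/7 + 8/21*4/7 = 64/147
d_2 = (S0=41/147, S1=2/7, S2=64/147)

Answer: 41/147 2/7 64/147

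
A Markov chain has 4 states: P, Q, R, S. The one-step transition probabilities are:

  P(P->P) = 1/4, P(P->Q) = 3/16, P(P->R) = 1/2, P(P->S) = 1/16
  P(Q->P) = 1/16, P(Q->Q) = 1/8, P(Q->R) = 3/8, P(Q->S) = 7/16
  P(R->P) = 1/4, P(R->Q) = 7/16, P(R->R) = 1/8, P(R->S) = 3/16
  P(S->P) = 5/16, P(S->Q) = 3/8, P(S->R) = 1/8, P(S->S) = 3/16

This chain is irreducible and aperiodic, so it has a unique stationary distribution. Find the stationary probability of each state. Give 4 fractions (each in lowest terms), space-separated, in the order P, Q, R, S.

Answer: 281/1328 749/2656 365/1328 615/2656

Derivation:
The stationary distribution satisfies pi = pi * P, i.e.:
  pi_P = 1/4*pi_P + 1/16*pi_Q + 1/4*pi_R + 5/16*pi_S
  pi_Q = 3/16*pi_P + 1/8*pi_Q + 7/16*pi_R + 3/8*pi_S
  pi_R = 1/2*pi_P + 3/8*pi_Q + 1/8*pi_R + 1/8*pi_S
  pi_S = 1/16*pi_P + 7/16*pi_Q + 3/16*pi_R + 3/16*pi_S
with normalization: pi_P + pi_Q + pi_R + pi_S = 1.

Using the first 3 balance equations plus normalization, the linear system A*pi = b is:
  [-3/4, 1/16, 1/4, 5/16] . pi = 0
  [3/16, -7/8, 7/16, 3/8] . pi = 0
  [1/2, 3/8, -7/8, 1/8] . pi = 0
  [1, 1, 1, 1] . pi = 1

Solving yields:
  pi_P = 281/1328
  pi_Q = 749/2656
  pi_R = 365/1328
  pi_S = 615/2656

Verification (pi * P):
  281/1328*1/4 + 749/2656*1/16 + 365/1328*1/4 + 615/2656*5/16 = 281/1328 = pi_P  (ok)
  281/1328*3/16 + 749/2656*1/8 + 365/1328*7/16 + 615/2656*3/8 = 749/2656 = pi_Q  (ok)
  281/1328*1/2 + 749/2656*3/8 + 365/1328*1/8 + 615/2656*1/8 = 365/1328 = pi_R  (ok)
  281/1328*1/16 + 749/2656*7/16 + 365/1328*3/16 + 615/2656*3/16 = 615/2656 = pi_S  (ok)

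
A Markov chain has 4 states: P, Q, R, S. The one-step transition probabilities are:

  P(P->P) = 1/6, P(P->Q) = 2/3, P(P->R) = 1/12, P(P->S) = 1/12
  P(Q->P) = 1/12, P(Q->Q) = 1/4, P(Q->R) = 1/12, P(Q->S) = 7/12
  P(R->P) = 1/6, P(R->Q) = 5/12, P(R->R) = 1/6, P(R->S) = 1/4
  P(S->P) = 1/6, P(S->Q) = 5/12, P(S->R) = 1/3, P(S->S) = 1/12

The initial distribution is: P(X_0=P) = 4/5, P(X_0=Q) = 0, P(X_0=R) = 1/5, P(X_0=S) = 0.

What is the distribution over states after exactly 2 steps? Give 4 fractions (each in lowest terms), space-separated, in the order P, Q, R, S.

Propagating the distribution step by step (d_{t+1} = d_t * P):
d_0 = (P=4/5, Q=0, R=1/5, S=0)
  d_1[P] = 4/5*1/6 + 0*1/12 + 1/5*1/6 + 0*1/6 = 1/6
  d_1[Q] = 4/5*2/3 + 0*1/4 + 1/5*5/12 + 0*5/12 = 37/60
  d_1[R] = 4/5*1/12 + 0*1/12 + 1/5*1/6 + 0*1/3 = 1/10
  d_1[S] = 4/5*1/12 + 0*7/12 + 1/5*1/4 + 0*1/12 = 7/60
d_1 = (P=1/6, Q=37/60, R=1/10, S=7/60)
  d_2[P] = 1/6*1/6 + 37/60*1/12 + 1/10*1/6 + 7/60*1/6 = 83/720
  d_2[Q] = 1/6*2/3 + 37/60*1/4 + 1/10*5/12 + 7/60*5/12 = 16/45
  d_2[R] = 1/6*1/12 + 37/60*1/12 + 1/10*1/6 + 7/60*1/3 = 29/240
  d_2[S] = 1/6*1/12 + 37/60*7/12 + 1/10*1/4 + 7/60*1/12 = 49/120
d_2 = (P=83/720, Q=16/45, R=29/240, S=49/120)

Answer: 83/720 16/45 29/240 49/120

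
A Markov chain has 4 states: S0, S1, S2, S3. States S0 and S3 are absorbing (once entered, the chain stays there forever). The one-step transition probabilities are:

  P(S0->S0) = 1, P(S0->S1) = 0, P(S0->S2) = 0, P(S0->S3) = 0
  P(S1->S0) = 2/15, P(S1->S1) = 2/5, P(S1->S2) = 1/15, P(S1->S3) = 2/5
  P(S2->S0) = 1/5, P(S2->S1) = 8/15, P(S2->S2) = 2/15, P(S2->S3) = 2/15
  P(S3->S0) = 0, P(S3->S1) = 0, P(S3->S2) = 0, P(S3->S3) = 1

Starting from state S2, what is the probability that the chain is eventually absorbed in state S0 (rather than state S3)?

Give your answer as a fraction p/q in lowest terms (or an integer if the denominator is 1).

Answer: 43/109

Derivation:
Let a_i = P(absorbed in S0 | start in state i).
Boundary conditions: a_S0 = 1, a_S3 = 0.
For each transient state i, a_i = sum_j P(i->j) * a_j:
  a_S1 = 2/15*a_S0 + 2/5*a_S1 + 1/15*a_S2 + 2/5*a_S3
  a_S2 = 1/5*a_S0 + 8/15*a_S1 + 2/15*a_S2 + 2/15*a_S3

Substituting a_S0 = 1 and a_S3 = 0, rearrange to (I - Q) a = r where r[i] = P(i -> S0):
  [3/5, -1/15] . (a_S1, a_S2) = 2/15
  [-8/15, 13/15] . (a_S1, a_S2) = 1/5

Solving yields:
  a_S1 = 29/109
  a_S2 = 43/109

Starting state is S2, so the absorption probability is a_S2 = 43/109.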